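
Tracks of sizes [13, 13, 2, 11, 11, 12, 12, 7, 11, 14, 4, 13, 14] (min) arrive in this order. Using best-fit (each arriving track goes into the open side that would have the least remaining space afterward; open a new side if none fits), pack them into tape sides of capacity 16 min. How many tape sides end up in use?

11

  13 → side 1 (new)  [load 13/16]
  13 → side 2 (new)  [load 13/16]
  2 → side 1  [load 15/16]
  11 → side 3 (new)  [load 11/16]
  11 → side 4 (new)  [load 11/16]
  12 → side 5 (new)  [load 12/16]
  12 → side 6 (new)  [load 12/16]
  7 → side 7 (new)  [load 7/16]
  11 → side 8 (new)  [load 11/16]
  14 → side 9 (new)  [load 14/16]
  4 → side 5  [load 16/16]
  13 → side 10 (new)  [load 13/16]
  14 → side 11 (new)  [load 14/16]
11 tape sides opened.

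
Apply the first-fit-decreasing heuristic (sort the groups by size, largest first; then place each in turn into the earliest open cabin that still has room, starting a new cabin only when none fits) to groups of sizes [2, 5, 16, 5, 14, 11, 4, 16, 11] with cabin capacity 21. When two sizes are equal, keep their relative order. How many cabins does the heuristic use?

Sorted descending: 16, 16, 14, 11, 11, 5, 5, 4, 2.
  16 → cabin 1 (new)  [load 16/21]
  16 → cabin 2 (new)  [load 16/21]
  14 → cabin 3 (new)  [load 14/21]
  11 → cabin 4 (new)  [load 11/21]
  11 → cabin 5 (new)  [load 11/21]
  5 → cabin 1  [load 21/21]
  5 → cabin 2  [load 21/21]
  4 → cabin 3  [load 18/21]
  2 → cabin 3  [load 20/21]
5 cabins opened.

5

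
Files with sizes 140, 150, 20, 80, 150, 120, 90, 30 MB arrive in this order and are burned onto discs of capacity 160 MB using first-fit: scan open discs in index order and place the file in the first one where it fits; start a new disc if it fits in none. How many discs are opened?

6

  140 → disc 1 (new)  [load 140/160]
  150 → disc 2 (new)  [load 150/160]
  20 → disc 1  [load 160/160]
  80 → disc 3 (new)  [load 80/160]
  150 → disc 4 (new)  [load 150/160]
  120 → disc 5 (new)  [load 120/160]
  90 → disc 6 (new)  [load 90/160]
  30 → disc 3  [load 110/160]
6 discs opened.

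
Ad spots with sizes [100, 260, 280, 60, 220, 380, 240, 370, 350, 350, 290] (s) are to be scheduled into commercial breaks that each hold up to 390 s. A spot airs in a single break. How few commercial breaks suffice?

Total = 380 + 370 + 350 + 350 + 290 + 280 + 260 + 240 + 220 + 100 + 60 = 2900 s.
Lower bound: ⌈2900/390⌉ = 8 commercial breaks.
Also, 9 ad spots each exceed 195 s, and no two of those can share a break, so at least 9 commercial breaks are needed.
A packing using 9 commercial breaks:
  break 1: 380 = 380
  break 2: 370 = 370
  break 3: 350 = 350
  break 4: 350 = 350
  break 5: 290 + 100 = 390
  break 6: 280 + 60 = 340
  break 7: 260 = 260
  break 8: 240 = 240
  break 9: 220 = 220
This matches the lower bound, so 9 is optimal.

9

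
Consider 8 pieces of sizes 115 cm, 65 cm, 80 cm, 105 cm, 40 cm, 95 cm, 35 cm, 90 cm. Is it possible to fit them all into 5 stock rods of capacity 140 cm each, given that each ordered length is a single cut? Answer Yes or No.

Total = 625 cm; ⌈625/140⌉ = 5.
The bound of 5 does not rule out 5, but exhaustive search shows no assignment into 5 stock rods of capacity 140 cm exists — the minimum is 6.

No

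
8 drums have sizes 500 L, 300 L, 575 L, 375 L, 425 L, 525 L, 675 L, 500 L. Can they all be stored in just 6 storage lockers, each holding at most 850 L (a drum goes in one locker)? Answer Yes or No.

Yes

A valid assignment using 6 storage lockers:
  locker 1: 675 = 675
  locker 2: 575 = 575
  locker 3: 525 + 300 = 825
  locker 4: 500 = 500
  locker 5: 500 = 500
  locker 6: 425 + 375 = 800
Every load is within 850 L, so 6 storage lockers suffice.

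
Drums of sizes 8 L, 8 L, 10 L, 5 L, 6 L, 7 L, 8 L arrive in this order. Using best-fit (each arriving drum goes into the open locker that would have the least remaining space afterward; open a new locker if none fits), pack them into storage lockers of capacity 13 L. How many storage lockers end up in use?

  8 → locker 1 (new)  [load 8/13]
  8 → locker 2 (new)  [load 8/13]
  10 → locker 3 (new)  [load 10/13]
  5 → locker 1  [load 13/13]
  6 → locker 4 (new)  [load 6/13]
  7 → locker 4  [load 13/13]
  8 → locker 5 (new)  [load 8/13]
5 storage lockers opened.

5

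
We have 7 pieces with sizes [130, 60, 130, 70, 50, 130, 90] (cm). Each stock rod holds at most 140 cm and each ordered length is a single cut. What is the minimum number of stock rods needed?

Total = 130 + 130 + 130 + 90 + 70 + 60 + 50 = 660 cm.
Lower bound: ⌈660/140⌉ = 5 stock rods.
A packing using 5 stock rods:
  stock rod 1: 130 = 130
  stock rod 2: 130 = 130
  stock rod 3: 130 = 130
  stock rod 4: 90 + 50 = 140
  stock rod 5: 70 + 60 = 130
This matches the lower bound, so 5 is optimal.

5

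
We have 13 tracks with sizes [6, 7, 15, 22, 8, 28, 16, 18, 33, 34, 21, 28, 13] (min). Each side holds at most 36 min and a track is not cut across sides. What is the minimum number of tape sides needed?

Total = 34 + 33 + 28 + 28 + 22 + 21 + 18 + 16 + 15 + 13 + 8 + 7 + 6 = 249 min.
Lower bound: ⌈249/36⌉ = 7 tape sides.
A packing using 8 tape sides:
  side 1: 34 = 34
  side 2: 33 = 33
  side 3: 28 + 8 = 36
  side 4: 28 + 7 = 35
  side 5: 22 + 13 = 35
  side 6: 21 + 15 = 36
  side 7: 18 + 16 = 34
  side 8: 6 = 6
No arrangement into 7 tape sides stays within capacity, so 8 is optimal.

8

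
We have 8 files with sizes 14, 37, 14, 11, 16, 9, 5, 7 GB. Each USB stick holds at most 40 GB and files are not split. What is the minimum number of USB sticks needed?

3

Total = 37 + 16 + 14 + 14 + 11 + 9 + 7 + 5 = 113 GB.
Lower bound: ⌈113/40⌉ = 3 USB sticks.
A packing using 3 USB sticks:
  USB stick 1: 37 = 37
  USB stick 2: 16 + 14 + 9 = 39
  USB stick 3: 14 + 11 + 7 + 5 = 37
This matches the lower bound, so 3 is optimal.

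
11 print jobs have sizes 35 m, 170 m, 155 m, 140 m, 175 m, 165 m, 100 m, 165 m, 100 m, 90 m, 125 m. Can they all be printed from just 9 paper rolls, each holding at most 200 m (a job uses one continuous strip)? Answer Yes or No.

A valid assignment using 9 paper rolls:
  roll 1: 175 = 175
  roll 2: 170 = 170
  roll 3: 165 + 35 = 200
  roll 4: 165 = 165
  roll 5: 155 = 155
  roll 6: 140 = 140
  roll 7: 125 = 125
  roll 8: 100 + 100 = 200
  roll 9: 90 = 90
Every load is within 200 m, so 9 paper rolls suffice.

Yes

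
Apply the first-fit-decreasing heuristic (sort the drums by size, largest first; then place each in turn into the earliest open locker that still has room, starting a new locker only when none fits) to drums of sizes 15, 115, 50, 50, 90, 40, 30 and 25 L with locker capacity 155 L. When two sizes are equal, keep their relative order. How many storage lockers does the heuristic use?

3

Sorted descending: 115, 90, 50, 50, 40, 30, 25, 15.
  115 → locker 1 (new)  [load 115/155]
  90 → locker 2 (new)  [load 90/155]
  50 → locker 2  [load 140/155]
  50 → locker 3 (new)  [load 50/155]
  40 → locker 1  [load 155/155]
  30 → locker 3  [load 80/155]
  25 → locker 3  [load 105/155]
  15 → locker 2  [load 155/155]
3 storage lockers opened.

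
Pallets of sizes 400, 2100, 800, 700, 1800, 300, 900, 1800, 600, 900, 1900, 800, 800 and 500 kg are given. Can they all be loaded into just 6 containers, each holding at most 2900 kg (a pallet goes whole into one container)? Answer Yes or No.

A valid assignment using 5 containers:
  container 1: 2100 + 800 = 2900
  container 2: 1900 + 900 = 2800
  container 3: 1800 + 800 + 300 = 2900
  container 4: 1800 + 700 + 400 = 2900
  container 5: 900 + 800 + 600 + 500 = 2800
That uses only 5 ≤ 6, so 6 containers are enough.

Yes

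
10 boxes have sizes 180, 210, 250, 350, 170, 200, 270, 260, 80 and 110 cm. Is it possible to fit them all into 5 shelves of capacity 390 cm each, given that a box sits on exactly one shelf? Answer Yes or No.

No

Total = 2080 cm; ⌈2080/390⌉ = 6.
At least 6 shelves are required, but only 5 are allowed.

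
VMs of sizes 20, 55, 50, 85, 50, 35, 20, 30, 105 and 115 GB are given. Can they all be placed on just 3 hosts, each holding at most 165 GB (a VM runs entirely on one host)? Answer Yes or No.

No

Total = 565 GB; ⌈565/165⌉ = 4.
At least 4 hosts are required, but only 3 are allowed.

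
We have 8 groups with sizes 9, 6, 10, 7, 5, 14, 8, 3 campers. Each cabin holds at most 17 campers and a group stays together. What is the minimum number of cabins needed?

4

Total = 14 + 10 + 9 + 8 + 7 + 6 + 5 + 3 = 62 campers.
Lower bound: ⌈62/17⌉ = 4 cabins.
A packing using 4 cabins:
  cabin 1: 14 + 3 = 17
  cabin 2: 10 + 7 = 17
  cabin 3: 9 + 8 = 17
  cabin 4: 6 + 5 = 11
This matches the lower bound, so 4 is optimal.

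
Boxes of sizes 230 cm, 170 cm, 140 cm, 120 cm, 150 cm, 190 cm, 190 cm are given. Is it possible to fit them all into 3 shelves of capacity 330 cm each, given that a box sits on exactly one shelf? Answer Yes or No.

Total = 1190 cm; ⌈1190/330⌉ = 4.
At least 4 shelves are required, but only 3 are allowed.

No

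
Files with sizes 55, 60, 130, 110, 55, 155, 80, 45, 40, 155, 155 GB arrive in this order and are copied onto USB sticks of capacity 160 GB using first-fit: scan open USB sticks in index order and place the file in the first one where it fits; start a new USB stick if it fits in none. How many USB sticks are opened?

  55 → USB stick 1 (new)  [load 55/160]
  60 → USB stick 1  [load 115/160]
  130 → USB stick 2 (new)  [load 130/160]
  110 → USB stick 3 (new)  [load 110/160]
  55 → USB stick 4 (new)  [load 55/160]
  155 → USB stick 5 (new)  [load 155/160]
  80 → USB stick 4  [load 135/160]
  45 → USB stick 1  [load 160/160]
  40 → USB stick 3  [load 150/160]
  155 → USB stick 6 (new)  [load 155/160]
  155 → USB stick 7 (new)  [load 155/160]
7 USB sticks opened.

7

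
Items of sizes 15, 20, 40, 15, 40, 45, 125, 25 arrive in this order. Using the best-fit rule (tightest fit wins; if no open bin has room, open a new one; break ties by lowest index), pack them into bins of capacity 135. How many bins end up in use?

3

  15 → bin 1 (new)  [load 15/135]
  20 → bin 1  [load 35/135]
  40 → bin 1  [load 75/135]
  15 → bin 1  [load 90/135]
  40 → bin 1  [load 130/135]
  45 → bin 2 (new)  [load 45/135]
  125 → bin 3 (new)  [load 125/135]
  25 → bin 2  [load 70/135]
3 bins opened.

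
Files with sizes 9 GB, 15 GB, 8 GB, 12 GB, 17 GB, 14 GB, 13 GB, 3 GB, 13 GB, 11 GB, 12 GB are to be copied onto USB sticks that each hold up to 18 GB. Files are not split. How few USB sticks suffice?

9

Total = 17 + 15 + 14 + 13 + 13 + 12 + 12 + 11 + 9 + 8 + 3 = 127 GB.
Lower bound: ⌈127/18⌉ = 8 USB sticks.
A packing using 9 USB sticks:
  USB stick 1: 17 = 17
  USB stick 2: 15 + 3 = 18
  USB stick 3: 14 = 14
  USB stick 4: 13 = 13
  USB stick 5: 13 = 13
  USB stick 6: 12 = 12
  USB stick 7: 12 = 12
  USB stick 8: 11 = 11
  USB stick 9: 9 + 8 = 17
No arrangement into 8 USB sticks stays within capacity, so 9 is optimal.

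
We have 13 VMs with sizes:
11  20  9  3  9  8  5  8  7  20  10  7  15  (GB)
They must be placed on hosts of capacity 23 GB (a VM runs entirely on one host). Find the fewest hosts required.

Total = 20 + 20 + 15 + 11 + 10 + 9 + 9 + 8 + 8 + 7 + 7 + 5 + 3 = 132 GB.
Lower bound: ⌈132/23⌉ = 6 hosts.
A packing using 6 hosts:
  host 1: 20 + 3 = 23
  host 2: 20 = 20
  host 3: 15 + 8 = 23
  host 4: 11 + 10 = 21
  host 5: 9 + 9 + 5 = 23
  host 6: 8 + 7 + 7 = 22
This matches the lower bound, so 6 is optimal.

6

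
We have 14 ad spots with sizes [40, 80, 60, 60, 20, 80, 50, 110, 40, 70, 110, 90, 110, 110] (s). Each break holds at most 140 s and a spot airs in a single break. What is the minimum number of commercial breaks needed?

Total = 110 + 110 + 110 + 110 + 90 + 80 + 80 + 70 + 60 + 60 + 50 + 40 + 40 + 20 = 1030 s.
Lower bound: ⌈1030/140⌉ = 8 commercial breaks.
A packing using 9 commercial breaks:
  break 1: 110 + 20 = 130
  break 2: 110 = 110
  break 3: 110 = 110
  break 4: 110 = 110
  break 5: 90 + 50 = 140
  break 6: 80 + 60 = 140
  break 7: 80 + 60 = 140
  break 8: 70 + 40 = 110
  break 9: 40 = 40
No arrangement into 8 commercial breaks stays within capacity, so 9 is optimal.

9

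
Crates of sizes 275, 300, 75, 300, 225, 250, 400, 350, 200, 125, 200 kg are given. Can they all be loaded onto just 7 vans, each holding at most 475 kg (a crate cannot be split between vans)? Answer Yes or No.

A valid assignment using 7 vans:
  van 1: 400 + 75 = 475
  van 2: 350 + 125 = 475
  van 3: 300 = 300
  van 4: 300 = 300
  van 5: 275 + 200 = 475
  van 6: 250 + 225 = 475
  van 7: 200 = 200
Every load is within 475 kg, so 7 vans suffice.

Yes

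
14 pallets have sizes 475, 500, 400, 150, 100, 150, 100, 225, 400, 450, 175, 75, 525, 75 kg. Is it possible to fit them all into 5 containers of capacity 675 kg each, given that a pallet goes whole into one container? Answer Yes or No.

No

Total = 3800 kg; ⌈3800/675⌉ = 6.
At least 6 containers are required, but only 5 are allowed.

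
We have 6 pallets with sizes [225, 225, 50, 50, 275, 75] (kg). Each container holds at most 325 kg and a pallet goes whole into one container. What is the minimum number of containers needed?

3

Total = 275 + 225 + 225 + 75 + 50 + 50 = 900 kg.
Lower bound: ⌈900/325⌉ = 3 containers.
A packing using 3 containers:
  container 1: 275 + 50 = 325
  container 2: 225 + 75 = 300
  container 3: 225 + 50 = 275
This matches the lower bound, so 3 is optimal.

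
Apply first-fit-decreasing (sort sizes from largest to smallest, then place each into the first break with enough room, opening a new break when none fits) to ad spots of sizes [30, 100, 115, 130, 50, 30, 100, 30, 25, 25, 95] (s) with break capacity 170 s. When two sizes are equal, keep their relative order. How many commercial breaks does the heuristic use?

Sorted descending: 130, 115, 100, 100, 95, 50, 30, 30, 30, 25, 25.
  130 → break 1 (new)  [load 130/170]
  115 → break 2 (new)  [load 115/170]
  100 → break 3 (new)  [load 100/170]
  100 → break 4 (new)  [load 100/170]
  95 → break 5 (new)  [load 95/170]
  50 → break 2  [load 165/170]
  30 → break 1  [load 160/170]
  30 → break 3  [load 130/170]
  30 → break 3  [load 160/170]
  25 → break 4  [load 125/170]
  25 → break 4  [load 150/170]
5 commercial breaks opened.

5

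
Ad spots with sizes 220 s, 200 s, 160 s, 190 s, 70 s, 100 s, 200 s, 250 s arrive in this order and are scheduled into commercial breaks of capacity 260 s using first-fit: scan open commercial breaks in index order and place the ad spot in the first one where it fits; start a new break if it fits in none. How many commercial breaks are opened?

  220 → break 1 (new)  [load 220/260]
  200 → break 2 (new)  [load 200/260]
  160 → break 3 (new)  [load 160/260]
  190 → break 4 (new)  [load 190/260]
  70 → break 3  [load 230/260]
  100 → break 5 (new)  [load 100/260]
  200 → break 6 (new)  [load 200/260]
  250 → break 7 (new)  [load 250/260]
7 commercial breaks opened.

7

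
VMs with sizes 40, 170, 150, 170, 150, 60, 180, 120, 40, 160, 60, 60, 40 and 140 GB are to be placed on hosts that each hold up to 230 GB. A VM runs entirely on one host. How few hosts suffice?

Total = 180 + 170 + 170 + 160 + 150 + 150 + 140 + 120 + 60 + 60 + 60 + 40 + 40 + 40 = 1540 GB.
Lower bound: ⌈1540/230⌉ = 7 hosts.
Also, 8 VMs each exceed 115 GB, and no two of those can share a host, so at least 8 hosts are needed.
A packing using 8 hosts:
  host 1: 180 + 40 = 220
  host 2: 170 + 60 = 230
  host 3: 170 + 60 = 230
  host 4: 160 + 60 = 220
  host 5: 150 + 40 + 40 = 230
  host 6: 150 = 150
  host 7: 140 = 140
  host 8: 120 = 120
This matches the lower bound, so 8 is optimal.

8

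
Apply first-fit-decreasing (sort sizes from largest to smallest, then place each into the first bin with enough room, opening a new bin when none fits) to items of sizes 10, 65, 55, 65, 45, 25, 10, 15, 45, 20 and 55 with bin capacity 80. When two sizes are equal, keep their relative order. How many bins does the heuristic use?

6

Sorted descending: 65, 65, 55, 55, 45, 45, 25, 20, 15, 10, 10.
  65 → bin 1 (new)  [load 65/80]
  65 → bin 2 (new)  [load 65/80]
  55 → bin 3 (new)  [load 55/80]
  55 → bin 4 (new)  [load 55/80]
  45 → bin 5 (new)  [load 45/80]
  45 → bin 6 (new)  [load 45/80]
  25 → bin 3  [load 80/80]
  20 → bin 4  [load 75/80]
  15 → bin 1  [load 80/80]
  10 → bin 2  [load 75/80]
  10 → bin 5  [load 55/80]
6 bins opened.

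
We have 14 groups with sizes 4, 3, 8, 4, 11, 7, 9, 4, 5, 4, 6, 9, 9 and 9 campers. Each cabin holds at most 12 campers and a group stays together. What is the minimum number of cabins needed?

Total = 11 + 9 + 9 + 9 + 9 + 8 + 7 + 6 + 5 + 4 + 4 + 4 + 4 + 3 = 92 campers.
Lower bound: ⌈92/12⌉ = 8 cabins.
A packing using 9 cabins:
  cabin 1: 11 = 11
  cabin 2: 9 + 3 = 12
  cabin 3: 9 = 9
  cabin 4: 9 = 9
  cabin 5: 9 = 9
  cabin 6: 8 + 4 = 12
  cabin 7: 7 + 5 = 12
  cabin 8: 6 + 4 = 10
  cabin 9: 4 + 4 = 8
No arrangement into 8 cabins stays within capacity, so 9 is optimal.

9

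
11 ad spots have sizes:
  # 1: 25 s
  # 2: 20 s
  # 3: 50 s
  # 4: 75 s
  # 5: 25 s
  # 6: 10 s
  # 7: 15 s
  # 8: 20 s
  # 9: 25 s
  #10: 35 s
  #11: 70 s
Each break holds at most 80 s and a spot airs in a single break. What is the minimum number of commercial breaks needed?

5

Total = 75 + 70 + 50 + 35 + 25 + 25 + 25 + 20 + 20 + 15 + 10 = 370 s.
Lower bound: ⌈370/80⌉ = 5 commercial breaks.
A packing using 5 commercial breaks:
  break 1: 75 = 75
  break 2: 70 + 10 = 80
  break 3: 50 + 25 = 75
  break 4: 35 + 25 + 20 = 80
  break 5: 25 + 20 + 15 = 60
This matches the lower bound, so 5 is optimal.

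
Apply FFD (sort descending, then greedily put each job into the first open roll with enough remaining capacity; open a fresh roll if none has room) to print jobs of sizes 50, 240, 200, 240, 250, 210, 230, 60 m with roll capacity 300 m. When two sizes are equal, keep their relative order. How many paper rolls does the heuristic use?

Sorted descending: 250, 240, 240, 230, 210, 200, 60, 50.
  250 → roll 1 (new)  [load 250/300]
  240 → roll 2 (new)  [load 240/300]
  240 → roll 3 (new)  [load 240/300]
  230 → roll 4 (new)  [load 230/300]
  210 → roll 5 (new)  [load 210/300]
  200 → roll 6 (new)  [load 200/300]
  60 → roll 2  [load 300/300]
  50 → roll 1  [load 300/300]
6 paper rolls opened.

6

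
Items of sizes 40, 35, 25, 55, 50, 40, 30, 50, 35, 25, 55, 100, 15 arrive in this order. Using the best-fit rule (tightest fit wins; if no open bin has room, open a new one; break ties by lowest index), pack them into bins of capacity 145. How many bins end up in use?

  40 → bin 1 (new)  [load 40/145]
  35 → bin 1  [load 75/145]
  25 → bin 1  [load 100/145]
  55 → bin 2 (new)  [load 55/145]
  50 → bin 2  [load 105/145]
  40 → bin 2  [load 145/145]
  30 → bin 1  [load 130/145]
  50 → bin 3 (new)  [load 50/145]
  35 → bin 3  [load 85/145]
  25 → bin 3  [load 110/145]
  55 → bin 4 (new)  [load 55/145]
  100 → bin 5 (new)  [load 100/145]
  15 → bin 1  [load 145/145]
5 bins opened.

5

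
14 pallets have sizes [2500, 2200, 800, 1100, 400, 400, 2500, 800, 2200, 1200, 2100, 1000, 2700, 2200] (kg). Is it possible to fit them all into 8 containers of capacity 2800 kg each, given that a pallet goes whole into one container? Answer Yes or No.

No

Total = 22100 kg; ⌈22100/2800⌉ = 8.
The bound of 8 does not rule out 8, but exhaustive search shows no assignment into 8 containers of capacity 2800 kg exists — the minimum is 9.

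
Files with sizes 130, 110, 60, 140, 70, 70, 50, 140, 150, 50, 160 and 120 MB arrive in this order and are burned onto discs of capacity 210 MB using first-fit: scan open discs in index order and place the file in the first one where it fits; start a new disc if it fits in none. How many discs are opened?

  130 → disc 1 (new)  [load 130/210]
  110 → disc 2 (new)  [load 110/210]
  60 → disc 1  [load 190/210]
  140 → disc 3 (new)  [load 140/210]
  70 → disc 2  [load 180/210]
  70 → disc 3  [load 210/210]
  50 → disc 4 (new)  [load 50/210]
  140 → disc 4  [load 190/210]
  150 → disc 5 (new)  [load 150/210]
  50 → disc 5  [load 200/210]
  160 → disc 6 (new)  [load 160/210]
  120 → disc 7 (new)  [load 120/210]
7 discs opened.

7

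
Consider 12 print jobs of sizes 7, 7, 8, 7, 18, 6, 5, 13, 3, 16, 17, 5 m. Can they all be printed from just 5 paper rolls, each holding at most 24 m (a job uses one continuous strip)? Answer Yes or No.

Yes

A valid assignment using 5 paper rolls:
  roll 1: 18 + 6 = 24
  roll 2: 17 + 7 = 24
  roll 3: 16 + 8 = 24
  roll 4: 13 + 7 + 3 = 23
  roll 5: 7 + 5 + 5 = 17
Every load is within 24 m, so 5 paper rolls suffice.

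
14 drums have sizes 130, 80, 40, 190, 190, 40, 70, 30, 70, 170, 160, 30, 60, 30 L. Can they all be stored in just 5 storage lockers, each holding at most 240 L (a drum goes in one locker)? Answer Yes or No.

No

Total = 1290 L; ⌈1290/240⌉ = 6.
At least 6 storage lockers are required, but only 5 are allowed.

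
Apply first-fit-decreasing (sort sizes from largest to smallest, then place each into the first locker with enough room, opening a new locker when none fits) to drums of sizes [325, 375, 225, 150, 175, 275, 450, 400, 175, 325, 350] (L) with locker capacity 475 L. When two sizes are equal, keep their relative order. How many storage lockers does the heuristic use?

Sorted descending: 450, 400, 375, 350, 325, 325, 275, 225, 175, 175, 150.
  450 → locker 1 (new)  [load 450/475]
  400 → locker 2 (new)  [load 400/475]
  375 → locker 3 (new)  [load 375/475]
  350 → locker 4 (new)  [load 350/475]
  325 → locker 5 (new)  [load 325/475]
  325 → locker 6 (new)  [load 325/475]
  275 → locker 7 (new)  [load 275/475]
  225 → locker 8 (new)  [load 225/475]
  175 → locker 7  [load 450/475]
  175 → locker 8  [load 400/475]
  150 → locker 5  [load 475/475]
8 storage lockers opened.

8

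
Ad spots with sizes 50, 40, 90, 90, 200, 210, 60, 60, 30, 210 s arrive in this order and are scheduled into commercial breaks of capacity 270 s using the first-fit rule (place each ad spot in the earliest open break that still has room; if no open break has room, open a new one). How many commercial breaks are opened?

4

  50 → break 1 (new)  [load 50/270]
  40 → break 1  [load 90/270]
  90 → break 1  [load 180/270]
  90 → break 1  [load 270/270]
  200 → break 2 (new)  [load 200/270]
  210 → break 3 (new)  [load 210/270]
  60 → break 2  [load 260/270]
  60 → break 3  [load 270/270]
  30 → break 4 (new)  [load 30/270]
  210 → break 4  [load 240/270]
4 commercial breaks opened.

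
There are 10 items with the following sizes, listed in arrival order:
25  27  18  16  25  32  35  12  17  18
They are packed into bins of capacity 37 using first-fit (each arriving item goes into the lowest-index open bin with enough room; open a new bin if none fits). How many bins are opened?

  25 → bin 1 (new)  [load 25/37]
  27 → bin 2 (new)  [load 27/37]
  18 → bin 3 (new)  [load 18/37]
  16 → bin 3  [load 34/37]
  25 → bin 4 (new)  [load 25/37]
  32 → bin 5 (new)  [load 32/37]
  35 → bin 6 (new)  [load 35/37]
  12 → bin 1  [load 37/37]
  17 → bin 7 (new)  [load 17/37]
  18 → bin 7  [load 35/37]
7 bins opened.

7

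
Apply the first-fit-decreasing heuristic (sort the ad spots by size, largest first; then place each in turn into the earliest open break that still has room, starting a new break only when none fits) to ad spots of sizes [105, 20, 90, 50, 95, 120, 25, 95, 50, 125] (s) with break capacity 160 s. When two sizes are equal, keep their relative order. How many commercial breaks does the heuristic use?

6

Sorted descending: 125, 120, 105, 95, 95, 90, 50, 50, 25, 20.
  125 → break 1 (new)  [load 125/160]
  120 → break 2 (new)  [load 120/160]
  105 → break 3 (new)  [load 105/160]
  95 → break 4 (new)  [load 95/160]
  95 → break 5 (new)  [load 95/160]
  90 → break 6 (new)  [load 90/160]
  50 → break 3  [load 155/160]
  50 → break 4  [load 145/160]
  25 → break 1  [load 150/160]
  20 → break 2  [load 140/160]
6 commercial breaks opened.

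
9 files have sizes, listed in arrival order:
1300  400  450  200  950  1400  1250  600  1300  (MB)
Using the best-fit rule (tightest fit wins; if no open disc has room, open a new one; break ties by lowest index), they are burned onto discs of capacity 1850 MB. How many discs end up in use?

5

  1300 → disc 1 (new)  [load 1300/1850]
  400 → disc 1  [load 1700/1850]
  450 → disc 2 (new)  [load 450/1850]
  200 → disc 2  [load 650/1850]
  950 → disc 2  [load 1600/1850]
  1400 → disc 3 (new)  [load 1400/1850]
  1250 → disc 4 (new)  [load 1250/1850]
  600 → disc 4  [load 1850/1850]
  1300 → disc 5 (new)  [load 1300/1850]
5 discs opened.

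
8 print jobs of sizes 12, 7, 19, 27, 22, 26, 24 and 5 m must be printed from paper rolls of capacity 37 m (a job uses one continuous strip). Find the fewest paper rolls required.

Total = 27 + 26 + 24 + 22 + 19 + 12 + 7 + 5 = 142 m.
Lower bound: ⌈142/37⌉ = 4 paper rolls.
Also, 5 print jobs each exceed 37/2 m, and no two of those can share a roll, so at least 5 paper rolls are needed.
A packing using 5 paper rolls:
  roll 1: 27 + 7 = 34
  roll 2: 26 + 5 = 31
  roll 3: 24 + 12 = 36
  roll 4: 22 = 22
  roll 5: 19 = 19
This matches the lower bound, so 5 is optimal.

5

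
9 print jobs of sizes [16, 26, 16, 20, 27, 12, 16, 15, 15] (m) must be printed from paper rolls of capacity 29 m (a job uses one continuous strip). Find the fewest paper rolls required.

8

Total = 27 + 26 + 20 + 16 + 16 + 16 + 15 + 15 + 12 = 163 m.
Lower bound: ⌈163/29⌉ = 6 paper rolls.
Also, 8 print jobs each exceed 29/2 m, and no two of those can share a roll, so at least 8 paper rolls are needed.
A packing using 8 paper rolls:
  roll 1: 27 = 27
  roll 2: 26 = 26
  roll 3: 20 = 20
  roll 4: 16 + 12 = 28
  roll 5: 16 = 16
  roll 6: 16 = 16
  roll 7: 15 = 15
  roll 8: 15 = 15
This matches the lower bound, so 8 is optimal.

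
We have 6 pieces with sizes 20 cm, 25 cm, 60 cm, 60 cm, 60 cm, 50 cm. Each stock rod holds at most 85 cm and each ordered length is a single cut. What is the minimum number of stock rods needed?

Total = 60 + 60 + 60 + 50 + 25 + 20 = 275 cm.
Lower bound: ⌈275/85⌉ = 4 stock rods.
A packing using 4 stock rods:
  stock rod 1: 60 + 25 = 85
  stock rod 2: 60 + 20 = 80
  stock rod 3: 60 = 60
  stock rod 4: 50 = 50
This matches the lower bound, so 4 is optimal.

4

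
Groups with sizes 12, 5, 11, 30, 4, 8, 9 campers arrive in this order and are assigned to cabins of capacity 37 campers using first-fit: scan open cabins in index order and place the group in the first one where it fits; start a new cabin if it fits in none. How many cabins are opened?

  12 → cabin 1 (new)  [load 12/37]
  5 → cabin 1  [load 17/37]
  11 → cabin 1  [load 28/37]
  30 → cabin 2 (new)  [load 30/37]
  4 → cabin 1  [load 32/37]
  8 → cabin 3 (new)  [load 8/37]
  9 → cabin 3  [load 17/37]
3 cabins opened.

3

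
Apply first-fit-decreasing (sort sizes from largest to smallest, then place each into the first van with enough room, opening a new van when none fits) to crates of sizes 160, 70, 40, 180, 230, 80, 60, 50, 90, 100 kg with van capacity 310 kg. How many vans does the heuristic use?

Sorted descending: 230, 180, 160, 100, 90, 80, 70, 60, 50, 40.
  230 → van 1 (new)  [load 230/310]
  180 → van 2 (new)  [load 180/310]
  160 → van 3 (new)  [load 160/310]
  100 → van 2  [load 280/310]
  90 → van 3  [load 250/310]
  80 → van 1  [load 310/310]
  70 → van 4 (new)  [load 70/310]
  60 → van 3  [load 310/310]
  50 → van 4  [load 120/310]
  40 → van 4  [load 160/310]
4 vans opened.

4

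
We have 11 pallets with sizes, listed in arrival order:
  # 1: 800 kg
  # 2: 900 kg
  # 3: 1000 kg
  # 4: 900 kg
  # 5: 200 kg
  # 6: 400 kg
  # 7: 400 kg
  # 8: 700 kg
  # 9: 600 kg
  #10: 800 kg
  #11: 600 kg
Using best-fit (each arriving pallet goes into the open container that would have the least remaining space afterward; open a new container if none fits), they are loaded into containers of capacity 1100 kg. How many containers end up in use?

9

  800 → container 1 (new)  [load 800/1100]
  900 → container 2 (new)  [load 900/1100]
  1000 → container 3 (new)  [load 1000/1100]
  900 → container 4 (new)  [load 900/1100]
  200 → container 2  [load 1100/1100]
  400 → container 5 (new)  [load 400/1100]
  400 → container 5  [load 800/1100]
  700 → container 6 (new)  [load 700/1100]
  600 → container 7 (new)  [load 600/1100]
  800 → container 8 (new)  [load 800/1100]
  600 → container 9 (new)  [load 600/1100]
9 containers opened.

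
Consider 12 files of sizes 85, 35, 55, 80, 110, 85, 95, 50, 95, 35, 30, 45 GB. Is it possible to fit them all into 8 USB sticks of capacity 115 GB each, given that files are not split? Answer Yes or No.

A valid assignment using 8 USB sticks:
  USB stick 1: 110 = 110
  USB stick 2: 95 = 95
  USB stick 3: 95 = 95
  USB stick 4: 85 + 30 = 115
  USB stick 5: 85 = 85
  USB stick 6: 80 + 35 = 115
  USB stick 7: 55 + 50 = 105
  USB stick 8: 45 + 35 = 80
Every load is within 115 GB, so 8 USB sticks suffice.

Yes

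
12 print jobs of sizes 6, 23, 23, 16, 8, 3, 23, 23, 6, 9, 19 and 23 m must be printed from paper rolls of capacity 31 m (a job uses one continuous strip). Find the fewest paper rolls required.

7

Total = 23 + 23 + 23 + 23 + 23 + 19 + 16 + 9 + 8 + 6 + 6 + 3 = 182 m.
Lower bound: ⌈182/31⌉ = 6 paper rolls.
Also, 7 print jobs each exceed 31/2 m, and no two of those can share a roll, so at least 7 paper rolls are needed.
A packing using 7 paper rolls:
  roll 1: 23 + 8 = 31
  roll 2: 23 + 6 = 29
  roll 3: 23 + 6 = 29
  roll 4: 23 + 3 = 26
  roll 5: 23 = 23
  roll 6: 19 + 9 = 28
  roll 7: 16 = 16
This matches the lower bound, so 7 is optimal.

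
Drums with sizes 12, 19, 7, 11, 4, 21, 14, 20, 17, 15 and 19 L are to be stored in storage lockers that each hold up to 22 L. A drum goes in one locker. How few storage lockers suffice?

9

Total = 21 + 20 + 19 + 19 + 17 + 15 + 14 + 12 + 11 + 7 + 4 = 159 L.
Lower bound: ⌈159/22⌉ = 8 storage lockers.
A packing using 9 storage lockers:
  locker 1: 21 = 21
  locker 2: 20 = 20
  locker 3: 19 = 19
  locker 4: 19 = 19
  locker 5: 17 + 4 = 21
  locker 6: 15 + 7 = 22
  locker 7: 14 = 14
  locker 8: 12 = 12
  locker 9: 11 = 11
No arrangement into 8 storage lockers stays within capacity, so 9 is optimal.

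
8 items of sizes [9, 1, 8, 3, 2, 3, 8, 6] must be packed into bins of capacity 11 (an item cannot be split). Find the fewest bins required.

4

Total = 9 + 8 + 8 + 6 + 3 + 3 + 2 + 1 = 40.
Lower bound: ⌈40/11⌉ = 4 bins.
A packing using 4 bins:
  bin 1: 9 + 2 = 11
  bin 2: 8 + 3 = 11
  bin 3: 8 + 3 = 11
  bin 4: 6 + 1 = 7
This matches the lower bound, so 4 is optimal.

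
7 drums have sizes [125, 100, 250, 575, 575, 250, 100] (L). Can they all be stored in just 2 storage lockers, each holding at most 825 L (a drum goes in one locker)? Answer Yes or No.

Total = 1975 L; ⌈1975/825⌉ = 3.
At least 3 storage lockers are required, but only 2 are allowed.

No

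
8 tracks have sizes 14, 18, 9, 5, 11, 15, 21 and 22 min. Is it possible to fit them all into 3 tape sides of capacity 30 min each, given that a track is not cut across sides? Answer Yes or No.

Total = 115 min; ⌈115/30⌉ = 4.
At least 4 tape sides are required, but only 3 are allowed.

No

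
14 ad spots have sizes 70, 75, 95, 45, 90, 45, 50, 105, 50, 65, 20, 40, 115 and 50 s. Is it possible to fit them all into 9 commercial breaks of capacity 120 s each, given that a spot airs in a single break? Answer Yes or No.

A valid assignment using 9 commercial breaks:
  break 1: 115 = 115
  break 2: 105 = 105
  break 3: 95 + 20 = 115
  break 4: 90 = 90
  break 5: 75 + 45 = 120
  break 6: 70 + 50 = 120
  break 7: 65 + 50 = 115
  break 8: 50 + 45 = 95
  break 9: 40 = 40
Every load is within 120 s, so 9 commercial breaks suffice.

Yes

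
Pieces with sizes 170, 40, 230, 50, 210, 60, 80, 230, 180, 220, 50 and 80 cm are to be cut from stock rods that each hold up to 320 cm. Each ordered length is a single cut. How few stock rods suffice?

6

Total = 230 + 230 + 220 + 210 + 180 + 170 + 80 + 80 + 60 + 50 + 50 + 40 = 1600 cm.
Lower bound: ⌈1600/320⌉ = 5 stock rods.
Also, 6 pieces each exceed 160 cm, and no two of those can share a stock rod, so at least 6 stock rods are needed.
A packing using 6 stock rods:
  stock rod 1: 230 + 80 = 310
  stock rod 2: 230 + 80 = 310
  stock rod 3: 220 + 60 + 40 = 320
  stock rod 4: 210 + 50 + 50 = 310
  stock rod 5: 180 = 180
  stock rod 6: 170 = 170
This matches the lower bound, so 6 is optimal.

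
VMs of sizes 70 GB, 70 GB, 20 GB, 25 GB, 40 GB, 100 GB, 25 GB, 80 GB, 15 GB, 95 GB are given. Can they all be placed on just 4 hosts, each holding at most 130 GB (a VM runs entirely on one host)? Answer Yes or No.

No

Total = 540 GB; ⌈540/130⌉ = 5.
At least 5 hosts are required, but only 4 are allowed.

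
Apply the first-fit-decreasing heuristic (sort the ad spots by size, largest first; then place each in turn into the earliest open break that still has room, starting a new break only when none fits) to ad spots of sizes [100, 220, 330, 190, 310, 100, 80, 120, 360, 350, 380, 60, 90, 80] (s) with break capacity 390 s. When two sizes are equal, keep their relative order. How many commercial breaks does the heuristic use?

Sorted descending: 380, 360, 350, 330, 310, 220, 190, 120, 100, 100, 90, 80, 80, 60.
  380 → break 1 (new)  [load 380/390]
  360 → break 2 (new)  [load 360/390]
  350 → break 3 (new)  [load 350/390]
  330 → break 4 (new)  [load 330/390]
  310 → break 5 (new)  [load 310/390]
  220 → break 6 (new)  [load 220/390]
  190 → break 7 (new)  [load 190/390]
  120 → break 6  [load 340/390]
  100 → break 7  [load 290/390]
  100 → break 7  [load 390/390]
  90 → break 8 (new)  [load 90/390]
  80 → break 5  [load 390/390]
  80 → break 8  [load 170/390]
  60 → break 4  [load 390/390]
8 commercial breaks opened.

8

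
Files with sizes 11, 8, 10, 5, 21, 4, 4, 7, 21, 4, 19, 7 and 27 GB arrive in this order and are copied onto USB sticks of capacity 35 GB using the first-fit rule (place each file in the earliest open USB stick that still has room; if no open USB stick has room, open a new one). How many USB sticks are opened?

5

  11 → USB stick 1 (new)  [load 11/35]
  8 → USB stick 1  [load 19/35]
  10 → USB stick 1  [load 29/35]
  5 → USB stick 1  [load 34/35]
  21 → USB stick 2 (new)  [load 21/35]
  4 → USB stick 2  [load 25/35]
  4 → USB stick 2  [load 29/35]
  7 → USB stick 3 (new)  [load 7/35]
  21 → USB stick 3  [load 28/35]
  4 → USB stick 2  [load 33/35]
  19 → USB stick 4 (new)  [load 19/35]
  7 → USB stick 3  [load 35/35]
  27 → USB stick 5 (new)  [load 27/35]
5 USB sticks opened.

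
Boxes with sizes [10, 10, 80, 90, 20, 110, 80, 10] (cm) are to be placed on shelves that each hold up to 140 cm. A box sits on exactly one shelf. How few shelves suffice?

4

Total = 110 + 90 + 80 + 80 + 20 + 10 + 10 + 10 = 410 cm.
Lower bound: ⌈410/140⌉ = 3 shelves.
Also, 4 boxes each exceed 70 cm, and no two of those can share a shelf, so at least 4 shelves are needed.
A packing using 4 shelves:
  shelf 1: 110 + 20 + 10 = 140
  shelf 2: 90 + 10 + 10 = 110
  shelf 3: 80 = 80
  shelf 4: 80 = 80
This matches the lower bound, so 4 is optimal.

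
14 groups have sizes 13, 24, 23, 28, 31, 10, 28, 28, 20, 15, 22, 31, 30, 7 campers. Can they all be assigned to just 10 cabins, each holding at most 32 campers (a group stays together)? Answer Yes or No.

No

Total = 310 campers; ⌈310/32⌉ = 10.
The bound of 10 does not rule out 10, but exhaustive search shows no assignment into 10 cabins of capacity 32 campers exists — the minimum is 11.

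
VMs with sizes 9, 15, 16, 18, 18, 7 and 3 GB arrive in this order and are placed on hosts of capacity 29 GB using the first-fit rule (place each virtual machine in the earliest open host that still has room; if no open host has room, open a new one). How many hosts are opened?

4

  9 → host 1 (new)  [load 9/29]
  15 → host 1  [load 24/29]
  16 → host 2 (new)  [load 16/29]
  18 → host 3 (new)  [load 18/29]
  18 → host 4 (new)  [load 18/29]
  7 → host 2  [load 23/29]
  3 → host 1  [load 27/29]
4 hosts opened.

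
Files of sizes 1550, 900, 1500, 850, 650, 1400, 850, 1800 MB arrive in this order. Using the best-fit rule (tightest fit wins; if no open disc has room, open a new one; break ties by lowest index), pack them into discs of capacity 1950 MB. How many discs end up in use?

  1550 → disc 1 (new)  [load 1550/1950]
  900 → disc 2 (new)  [load 900/1950]
  1500 → disc 3 (new)  [load 1500/1950]
  850 → disc 2  [load 1750/1950]
  650 → disc 4 (new)  [load 650/1950]
  1400 → disc 5 (new)  [load 1400/1950]
  850 → disc 4  [load 1500/1950]
  1800 → disc 6 (new)  [load 1800/1950]
6 discs opened.

6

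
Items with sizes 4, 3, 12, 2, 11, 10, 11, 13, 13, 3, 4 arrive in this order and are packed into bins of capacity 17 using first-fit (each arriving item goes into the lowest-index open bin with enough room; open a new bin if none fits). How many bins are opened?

7

  4 → bin 1 (new)  [load 4/17]
  3 → bin 1  [load 7/17]
  12 → bin 2 (new)  [load 12/17]
  2 → bin 1  [load 9/17]
  11 → bin 3 (new)  [load 11/17]
  10 → bin 4 (new)  [load 10/17]
  11 → bin 5 (new)  [load 11/17]
  13 → bin 6 (new)  [load 13/17]
  13 → bin 7 (new)  [load 13/17]
  3 → bin 1  [load 12/17]
  4 → bin 1  [load 16/17]
7 bins opened.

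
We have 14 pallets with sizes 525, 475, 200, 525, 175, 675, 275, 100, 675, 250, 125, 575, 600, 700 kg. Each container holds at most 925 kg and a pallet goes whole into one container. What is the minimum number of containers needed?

Total = 700 + 675 + 675 + 600 + 575 + 525 + 525 + 475 + 275 + 250 + 200 + 175 + 125 + 100 = 5875 kg.
Lower bound: ⌈5875/925⌉ = 7 containers.
Also, 8 pallets each exceed 925/2 kg, and no two of those can share a container, so at least 8 containers are needed.
A packing using 8 containers:
  container 1: 700 + 200 = 900
  container 2: 675 + 250 = 925
  container 3: 675 + 175 = 850
  container 4: 600 + 275 = 875
  container 5: 575 + 125 + 100 = 800
  container 6: 525 = 525
  container 7: 525 = 525
  container 8: 475 = 475
This matches the lower bound, so 8 is optimal.

8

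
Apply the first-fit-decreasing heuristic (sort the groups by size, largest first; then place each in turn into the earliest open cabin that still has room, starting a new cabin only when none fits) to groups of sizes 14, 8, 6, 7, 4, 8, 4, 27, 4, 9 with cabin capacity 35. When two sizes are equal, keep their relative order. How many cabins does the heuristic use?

3

Sorted descending: 27, 14, 9, 8, 8, 7, 6, 4, 4, 4.
  27 → cabin 1 (new)  [load 27/35]
  14 → cabin 2 (new)  [load 14/35]
  9 → cabin 2  [load 23/35]
  8 → cabin 1  [load 35/35]
  8 → cabin 2  [load 31/35]
  7 → cabin 3 (new)  [load 7/35]
  6 → cabin 3  [load 13/35]
  4 → cabin 2  [load 35/35]
  4 → cabin 3  [load 17/35]
  4 → cabin 3  [load 21/35]
3 cabins opened.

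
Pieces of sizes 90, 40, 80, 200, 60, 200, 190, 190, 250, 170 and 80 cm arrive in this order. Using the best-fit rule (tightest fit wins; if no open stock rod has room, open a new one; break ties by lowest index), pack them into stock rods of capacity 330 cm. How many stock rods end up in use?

  90 → stock rod 1 (new)  [load 90/330]
  40 → stock rod 1  [load 130/330]
  80 → stock rod 1  [load 210/330]
  200 → stock rod 2 (new)  [load 200/330]
  60 → stock rod 1  [load 270/330]
  200 → stock rod 3 (new)  [load 200/330]
  190 → stock rod 4 (new)  [load 190/330]
  190 → stock rod 5 (new)  [load 190/330]
  250 → stock rod 6 (new)  [load 250/330]
  170 → stock rod 7 (new)  [load 170/330]
  80 → stock rod 6  [load 330/330]
7 stock rods opened.

7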